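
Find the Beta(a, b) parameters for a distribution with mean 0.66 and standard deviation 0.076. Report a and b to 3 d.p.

a = 24.981, b = 12.869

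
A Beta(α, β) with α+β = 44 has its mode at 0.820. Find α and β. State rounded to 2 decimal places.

α = 35.44, β = 8.56

Since the density peak of Beta(α,β) is at (α−1)/(α+β−2),
α = 1 + 0.820(44−2) = 35.44 and β = 44 − 35.44 = 8.56.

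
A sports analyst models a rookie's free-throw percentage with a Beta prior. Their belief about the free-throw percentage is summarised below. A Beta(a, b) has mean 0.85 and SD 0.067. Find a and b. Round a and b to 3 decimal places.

a = 23.292, b = 4.110

Variance = 0.067² = 0.004489. The moment-matching identity a+b = μ(1−μ)/Var − 1 gives
a+b = 0.1275/0.004489 − 1 = 27.4028, so a = μ·27.4028 = 23.292 and b = (1−μ)·27.4028 = 4.110.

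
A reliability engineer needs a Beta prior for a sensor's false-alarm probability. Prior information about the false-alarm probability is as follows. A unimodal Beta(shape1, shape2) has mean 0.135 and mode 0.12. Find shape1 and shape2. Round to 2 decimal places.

shape1 = 6.84, shape2 = 43.83

With s = shape1+shape2: μ = shape1/s and mode = (shape1−1)/(s−2). Eliminating shape1 = μs,
μs − 1 = m(s−2) ⇒ s(μ−m) = 1−2m ⇒ s = 0.76/0.015 = 50.6667.
So shape1 = μs = 6.84, shape2 = (1−μ)s = 43.83.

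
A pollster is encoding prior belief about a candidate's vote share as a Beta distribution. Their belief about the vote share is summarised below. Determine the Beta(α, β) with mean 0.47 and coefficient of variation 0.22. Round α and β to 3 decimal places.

Var = (CV·μ)² = (0.22×0.47)² = 0.010692.
α+β = μ(1−μ)/Var − 1 = 0.2491/0.010692 − 1 = 22.2988.
Thus α = 0.47·22.2988 = 10.480 and β = 0.53·22.2988 = 11.818.

α = 10.480, β = 11.818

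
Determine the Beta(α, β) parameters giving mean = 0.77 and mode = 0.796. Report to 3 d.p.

α = 17.532, β = 5.237

With s = α+β: μ = α/s and mode = (α−1)/(s−2). Eliminating α = μs,
μs − 1 = m(s−2) ⇒ s(μ−m) = 1−2m ⇒ s = -0.592/-0.026 = 22.7692.
So α = μs = 17.532, β = (1−μ)s = 5.237.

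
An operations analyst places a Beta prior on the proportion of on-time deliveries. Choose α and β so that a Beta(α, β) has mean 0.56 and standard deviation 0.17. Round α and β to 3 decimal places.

α = 4.215, β = 3.311

Variance = 0.17² = 0.0289. The moment-matching identity α+β = μ(1−μ)/Var − 1 gives
α+β = 0.2464/0.0289 − 1 = 7.5260, so α = μ·7.5260 = 4.215 and β = (1−μ)·7.5260 = 3.311.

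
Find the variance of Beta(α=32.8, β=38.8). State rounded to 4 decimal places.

α+β = 71.6 and αβ = 1272.64, so Var = αβ/[(α+β)²(α+β+1)] = 1272.64/372188.256 = 0.0034.

0.0034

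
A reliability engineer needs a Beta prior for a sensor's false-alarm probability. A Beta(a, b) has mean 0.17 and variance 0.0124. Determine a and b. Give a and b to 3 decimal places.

Let s = a+b. The Beta variance is μ(1−μ)/(s+1).
So s+1 = μ(1−μ)/σ² = (0.17×0.83)/0.0124 = 0.1411/0.0124 = 11.3790, giving s = 10.3790.
Then a = μs = 0.17×10.3790 = 1.764 and b = (1−μ)s = 0.83×10.3790 = 8.615.

a = 1.764, b = 8.615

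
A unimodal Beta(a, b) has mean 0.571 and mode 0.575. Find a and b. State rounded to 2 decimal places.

a = 21.41, b = 16.09

With s = a+b: μ = a/s and mode = (a−1)/(s−2). Eliminating a = μs,
μs − 1 = m(s−2) ⇒ s(μ−m) = 1−2m ⇒ s = -0.150/-0.004 = 37.5000.
So a = μs = 21.41, b = (1−μ)s = 16.09.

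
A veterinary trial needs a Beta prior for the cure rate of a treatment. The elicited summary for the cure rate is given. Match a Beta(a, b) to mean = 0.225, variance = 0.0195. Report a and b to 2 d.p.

Write ν = a+b; then a = μν and Var = μ(1−μ)/(ν+1).
ν = μ(1−μ)/Var − 1 = 0.174375/0.0195 − 1 = 7.9423.
a = 0.225·7.9423 = 1.79, b = 0.775·7.9423 = 6.16.

a = 1.79, b = 6.16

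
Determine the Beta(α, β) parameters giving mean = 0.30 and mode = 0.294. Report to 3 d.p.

With s = α+β: μ = α/s and mode = (α−1)/(s−2). Eliminating α = μs,
μs − 1 = m(s−2) ⇒ s(μ−m) = 1−2m ⇒ s = 0.412/0.006 = 68.6667.
So α = μs = 20.600, β = (1−μ)s = 48.067.

α = 20.600, β = 48.067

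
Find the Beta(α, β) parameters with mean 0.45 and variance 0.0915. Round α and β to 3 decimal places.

Write ν = α+β; then α = μν and Var = μ(1−μ)/(ν+1).
ν = μ(1−μ)/Var − 1 = 0.2475/0.0915 − 1 = 1.7049.
α = 0.45·1.7049 = 0.767, β = 0.55·1.7049 = 0.938.

α = 0.767, β = 0.938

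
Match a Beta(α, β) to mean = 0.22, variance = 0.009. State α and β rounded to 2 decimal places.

α = 3.97, β = 14.09

Write ν = α+β; then α = μν and Var = μ(1−μ)/(ν+1).
ν = μ(1−μ)/Var − 1 = 0.1716/0.009 − 1 = 18.0667.
α = 0.22·18.0667 = 3.97, β = 0.78·18.0667 = 14.09.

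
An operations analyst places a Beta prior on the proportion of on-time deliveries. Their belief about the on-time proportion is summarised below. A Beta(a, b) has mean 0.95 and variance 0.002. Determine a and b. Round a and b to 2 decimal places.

Write ν = a+b; then a = μν and Var = μ(1−μ)/(ν+1).
ν = μ(1−μ)/Var − 1 = 0.0475/0.002 − 1 = 22.7500.
a = 0.95·22.7500 = 21.61, b = 0.05·22.7500 = 1.14.

a = 21.61, b = 1.14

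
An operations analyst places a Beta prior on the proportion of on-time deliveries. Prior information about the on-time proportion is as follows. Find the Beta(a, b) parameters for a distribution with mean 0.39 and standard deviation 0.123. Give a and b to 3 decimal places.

a = 5.743, b = 8.982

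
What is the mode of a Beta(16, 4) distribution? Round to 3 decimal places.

The density x^(α−1)(1−x)^(β−1) is maximised at (α−1)/(α+β−2) = 15/18 = 0.833.

0.833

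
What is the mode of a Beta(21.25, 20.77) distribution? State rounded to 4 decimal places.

With α,β > 1, mode = (α−1)/(α+β−2) = 20.25/40.02 = 0.5060.

0.5060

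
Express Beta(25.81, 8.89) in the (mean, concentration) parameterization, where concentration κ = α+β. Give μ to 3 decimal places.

μ = 0.744, κ = 34.70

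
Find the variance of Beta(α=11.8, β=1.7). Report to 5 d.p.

Var = αβ/[(α+β)²(α+β+1)] = (11.8×1.7)/(13.5²×14.5) = 20.06/2642.625 = 0.00759.

0.00759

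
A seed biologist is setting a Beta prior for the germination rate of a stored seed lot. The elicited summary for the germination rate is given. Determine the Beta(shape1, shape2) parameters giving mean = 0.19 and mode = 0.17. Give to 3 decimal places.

With s = shape1+shape2: μ = shape1/s and mode = (shape1−1)/(s−2). Eliminating shape1 = μs,
μs − 1 = m(s−2) ⇒ s(μ−m) = 1−2m ⇒ s = 0.66/0.02 = 33.0000.
So shape1 = μs = 6.270, shape2 = (1−μ)s = 26.730.

shape1 = 6.270, shape2 = 26.730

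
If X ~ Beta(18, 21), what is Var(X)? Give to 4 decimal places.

μ = 18/39 = 0.461538; Var = μ(1−μ)/(α+β+1) = 0.2485207/40 = 0.0062.

0.0062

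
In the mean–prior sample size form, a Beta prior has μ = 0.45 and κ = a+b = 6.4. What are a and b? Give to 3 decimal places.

a = 2.880, b = 3.520

Split κ in proportion μ : (1−μ): a = 0.45·6.4 = 2.880, b = 6.4 − 2.880 = 3.520.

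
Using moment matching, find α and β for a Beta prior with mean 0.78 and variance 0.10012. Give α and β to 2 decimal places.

Let s = α+β. The Beta variance is μ(1−μ)/(s+1).
So s+1 = μ(1−μ)/σ² = (0.78×0.22)/0.10012 = 0.1716/0.10012 = 1.7139, giving s = 0.7139.
Then α = μs = 0.78×0.7139 = 0.56 and β = (1−μ)s = 0.22×0.7139 = 0.16.

α = 0.56, β = 0.16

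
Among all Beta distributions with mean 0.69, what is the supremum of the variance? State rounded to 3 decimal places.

For fixed mean μ the Beta variance is μ(1−μ)/(α+β+1), increasing as α+β decreases.
Its least upper bound (not attained) is μ(1−μ) = 0.69·0.31 = 0.214.

0.214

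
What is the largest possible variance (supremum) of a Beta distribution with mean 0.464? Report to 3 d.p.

Var = μ(1−μ)/(α+β+1), which approaches μ(1−μ) as α+β → 0.
So the supremum is μ(1−μ) = 0.464×0.536 = 0.249.

0.249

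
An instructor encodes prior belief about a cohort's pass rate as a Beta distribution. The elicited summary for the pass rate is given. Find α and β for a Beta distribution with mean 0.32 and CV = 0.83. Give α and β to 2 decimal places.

α = 0.67, β = 1.42

σ = CV·μ = 0.83×0.32 = 0.26560, so σ² = 0.070543.
s+1 = μ(1−μ)/σ² = 0.2176/0.070543 = 3.0846, so s = α+β = 2.0846.
α = μs = 0.67, β = (1−μ)s = 1.42.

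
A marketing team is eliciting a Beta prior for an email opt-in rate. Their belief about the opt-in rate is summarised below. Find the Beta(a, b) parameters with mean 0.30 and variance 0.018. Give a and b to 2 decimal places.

a = 3.20, b = 7.47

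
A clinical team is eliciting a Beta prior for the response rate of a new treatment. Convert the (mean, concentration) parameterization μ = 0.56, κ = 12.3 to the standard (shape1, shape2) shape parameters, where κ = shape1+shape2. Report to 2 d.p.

shape1 = 6.89, shape2 = 5.41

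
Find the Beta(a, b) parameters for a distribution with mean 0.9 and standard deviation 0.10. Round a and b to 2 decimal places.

a = 7.20, b = 0.80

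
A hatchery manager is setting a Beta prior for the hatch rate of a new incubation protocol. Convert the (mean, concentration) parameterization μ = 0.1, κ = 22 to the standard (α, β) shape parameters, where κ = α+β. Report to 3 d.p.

α = 2.200, β = 19.800

α = μκ = 0.1×22 = 2.200 and β = (1−μ)κ = 0.9×22 = 19.800.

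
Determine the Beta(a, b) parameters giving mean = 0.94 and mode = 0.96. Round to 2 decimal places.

a = 43.24, b = 2.76

With s = a+b: μ = a/s and mode = (a−1)/(s−2). Eliminating a = μs,
μs − 1 = m(s−2) ⇒ s(μ−m) = 1−2m ⇒ s = -0.92/-0.02 = 46.0000.
So a = μs = 43.24, b = (1−μ)s = 2.76.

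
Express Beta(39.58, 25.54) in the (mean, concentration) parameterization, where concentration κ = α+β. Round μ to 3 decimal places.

κ = α+β = 39.58+25.54 = 65.12; μ = α/κ = 39.58/65.12 = 0.608.

μ = 0.608, κ = 65.12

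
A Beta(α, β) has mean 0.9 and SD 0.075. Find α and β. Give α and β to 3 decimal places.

α = 13.500, β = 1.500

Variance = 0.075² = 0.005625. The moment-matching identity α+β = μ(1−μ)/Var − 1 gives
α+β = 0.09/0.005625 − 1 = 15.0000, so α = μ·15.0000 = 13.500 and β = (1−μ)·15.0000 = 1.500.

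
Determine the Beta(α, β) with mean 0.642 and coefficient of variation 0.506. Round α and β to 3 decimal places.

Var = (CV·μ)² = (0.506×0.642)² = 0.105529.
α+β = μ(1−μ)/Var − 1 = 0.229836/0.105529 − 1 = 1.1779.
Thus α = 0.642·1.1779 = 0.756 and β = 0.358·1.1779 = 0.422.

α = 0.756, β = 0.422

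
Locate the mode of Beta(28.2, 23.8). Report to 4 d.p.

The density x^(α−1)(1−x)^(β−1) is maximised at (α−1)/(α+β−2) = 27.2/50.0 = 0.5440.

0.5440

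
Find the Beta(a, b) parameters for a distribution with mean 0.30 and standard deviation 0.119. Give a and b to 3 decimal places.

a = 4.149, b = 9.681

First σ² = 0.014161. Setting a = μn, b = (1−μ)n with n = a+b,
μ(1−μ)/(n+1) = 0.014161 ⇒ n+1 = 0.2100/0.014161 = 14.8295 ⇒ n = 13.8295.
Hence a = 0.30×13.8295 = 4.149, b = 0.70×13.8295 = 9.681.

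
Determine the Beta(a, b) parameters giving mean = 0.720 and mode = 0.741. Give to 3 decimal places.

Let s = a+b. Mean gives a = μs = 0.720s; mode gives (a−1)/(s−2) = 0.741.
Substituting: 0.720s − 1 = 0.741(s−2) = 0.741s − 1.482, so -0.021s = -0.482 and s = 22.9524.
Then a = 0.720×22.9524 = 16.526 and b = s−a = 6.427.

a = 16.526, b = 6.427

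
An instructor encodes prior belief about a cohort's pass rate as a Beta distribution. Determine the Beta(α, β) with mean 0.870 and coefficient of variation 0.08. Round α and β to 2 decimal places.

Var = (CV·μ)² = (0.08×0.870)² = 0.004844.
α+β = μ(1−μ)/Var − 1 = 0.113100/0.004844 − 1 = 22.3477.
Thus α = 0.870·22.3477 = 19.44 and β = 0.130·22.3477 = 2.91.

α = 19.44, β = 2.91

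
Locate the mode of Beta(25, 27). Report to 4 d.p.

The density x^(α−1)(1−x)^(β−1) is maximised at (α−1)/(α+β−2) = 24/50 = 0.4800.

0.4800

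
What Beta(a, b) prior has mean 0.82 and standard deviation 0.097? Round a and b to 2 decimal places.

a = 12.04, b = 2.64

First σ² = 0.009409. Setting a = μn, b = (1−μ)n with n = a+b,
μ(1−μ)/(n+1) = 0.009409 ⇒ n+1 = 0.1476/0.009409 = 15.6871 ⇒ n = 14.6871.
Hence a = 0.82×14.6871 = 12.04, b = 0.18×14.6871 = 2.64.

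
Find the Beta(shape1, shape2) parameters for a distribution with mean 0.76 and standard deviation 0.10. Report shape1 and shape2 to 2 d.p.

shape1 = 13.10, shape2 = 4.14

σ² = 0.10² = 0.0100.
With s = shape1+shape2, Var = μ(1−μ)/(s+1), so s+1 = (0.76×0.24)/0.0100 = 18.2400 and s = 17.2400.
shape1 = μs = 13.10, shape2 = (1−μ)s = 4.14.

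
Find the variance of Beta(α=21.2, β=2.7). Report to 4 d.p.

0.0040

μ = 21.2/23.9 = 0.887029; Var = μ(1−μ)/(α+β+1) = 0.1002083/24.9 = 0.0040.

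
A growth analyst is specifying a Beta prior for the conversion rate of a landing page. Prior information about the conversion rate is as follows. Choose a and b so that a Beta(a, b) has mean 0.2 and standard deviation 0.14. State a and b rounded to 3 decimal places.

a = 1.433, b = 5.731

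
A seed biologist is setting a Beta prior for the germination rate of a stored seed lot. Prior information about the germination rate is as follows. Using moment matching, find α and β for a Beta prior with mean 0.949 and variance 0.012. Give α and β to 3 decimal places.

α = 2.879, β = 0.155

By moment matching, α+β = μ(1−μ)/σ² − 1 = (0.949·0.051)/0.012 − 1 = 4.0333 − 1 = 3.0333.
Since α/(α+β) = μ, α = 0.949·3.0333 = 2.879 and β = 0.051·3.0333 = 0.155.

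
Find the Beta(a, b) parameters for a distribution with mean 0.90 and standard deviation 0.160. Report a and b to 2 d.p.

a = 2.26, b = 0.25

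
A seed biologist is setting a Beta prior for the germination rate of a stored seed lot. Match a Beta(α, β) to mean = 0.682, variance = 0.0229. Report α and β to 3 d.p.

Let s = α+β. The Beta variance is μ(1−μ)/(s+1).
So s+1 = μ(1−μ)/σ² = (0.682×0.318)/0.0229 = 0.216876/0.0229 = 9.4706, giving s = 8.4706.
Then α = μs = 0.682×8.4706 = 5.777 and β = (1−μ)s = 0.318×8.4706 = 2.694.

α = 5.777, β = 2.694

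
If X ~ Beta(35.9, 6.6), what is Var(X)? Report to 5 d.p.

0.00302

Var = αβ/[(α+β)²(α+β+1)] = (35.9×6.6)/(42.5²×43.5) = 236.94/78571.875 = 0.00302.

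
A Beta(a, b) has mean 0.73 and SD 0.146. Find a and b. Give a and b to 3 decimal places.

a = 6.020, b = 2.227

σ² = 0.146² = 0.021316.
With s = a+b, Var = μ(1−μ)/(s+1), so s+1 = (0.73×0.27)/0.021316 = 9.2466 and s = 8.2466.
a = μs = 6.020, b = (1−μ)s = 2.227.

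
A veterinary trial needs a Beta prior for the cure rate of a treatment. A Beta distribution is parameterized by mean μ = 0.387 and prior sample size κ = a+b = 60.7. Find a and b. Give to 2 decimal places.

a = 23.49, b = 37.21

a = μκ = 0.387×60.7 = 23.49 and b = (1−μ)κ = 0.613×60.7 = 37.21.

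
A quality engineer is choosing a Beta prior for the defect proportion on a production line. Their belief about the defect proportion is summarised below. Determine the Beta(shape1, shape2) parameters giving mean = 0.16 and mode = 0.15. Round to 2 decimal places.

shape1 = 11.20, shape2 = 58.80

With s = shape1+shape2: μ = shape1/s and mode = (shape1−1)/(s−2). Eliminating shape1 = μs,
μs − 1 = m(s−2) ⇒ s(μ−m) = 1−2m ⇒ s = 0.70/0.01 = 70.0000.
So shape1 = μs = 11.20, shape2 = (1−μ)s = 58.80.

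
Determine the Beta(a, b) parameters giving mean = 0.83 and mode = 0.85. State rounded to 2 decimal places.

a = 29.05, b = 5.95

Let s = a+b. Mean gives a = μs = 0.83s; mode gives (a−1)/(s−2) = 0.85.
Substituting: 0.83s − 1 = 0.85(s−2) = 0.85s − 1.70, so -0.02s = -0.70 and s = 35.0000.
Then a = 0.83×35.0000 = 29.05 and b = s−a = 5.95.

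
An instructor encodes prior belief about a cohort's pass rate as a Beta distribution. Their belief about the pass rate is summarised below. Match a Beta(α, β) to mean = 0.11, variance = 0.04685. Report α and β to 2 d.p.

Let s = α+β. The Beta variance is μ(1−μ)/(s+1).
So s+1 = μ(1−μ)/σ² = (0.11×0.89)/0.04685 = 0.0979/0.04685 = 2.0896, giving s = 1.0896.
Then α = μs = 0.11×1.0896 = 0.12 and β = (1−μ)s = 0.89×1.0896 = 0.97.

α = 0.12, β = 0.97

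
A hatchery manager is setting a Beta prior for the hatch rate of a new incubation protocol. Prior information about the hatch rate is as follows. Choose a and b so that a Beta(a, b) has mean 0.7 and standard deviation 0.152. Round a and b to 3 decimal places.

a = 5.663, b = 2.427

Variance = 0.152² = 0.023104. The moment-matching identity a+b = μ(1−μ)/Var − 1 gives
a+b = 0.21/0.023104 − 1 = 8.0893, so a = μ·8.0893 = 5.663 and b = (1−μ)·8.0893 = 2.427.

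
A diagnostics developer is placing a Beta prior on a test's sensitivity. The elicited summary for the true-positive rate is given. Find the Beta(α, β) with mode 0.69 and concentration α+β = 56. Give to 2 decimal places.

α = 38.26, β = 17.74

For α,β>1 the mode is (α−1)/(α+β−2), so α = mode·(κ−2)+1 = 0.69×54+1 = 38.26.
And β = (1−mode)·(κ−2)+1 = 0.31×54+1 = 17.74.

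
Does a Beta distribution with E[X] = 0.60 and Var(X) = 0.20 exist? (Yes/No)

Yes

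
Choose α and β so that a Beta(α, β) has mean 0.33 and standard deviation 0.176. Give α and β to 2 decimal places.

α = 2.03, β = 4.11

First σ² = 0.030976. Setting α = μn, β = (1−μ)n with n = α+β,
μ(1−μ)/(n+1) = 0.030976 ⇒ n+1 = 0.2211/0.030976 = 7.1378 ⇒ n = 6.1378.
Hence α = 0.33×6.1378 = 2.03, β = 0.67×6.1378 = 4.11.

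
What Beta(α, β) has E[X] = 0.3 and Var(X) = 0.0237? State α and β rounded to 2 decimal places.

α = 2.36, β = 5.50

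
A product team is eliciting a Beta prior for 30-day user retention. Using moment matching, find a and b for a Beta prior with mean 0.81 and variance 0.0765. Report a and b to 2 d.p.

a = 0.82, b = 0.19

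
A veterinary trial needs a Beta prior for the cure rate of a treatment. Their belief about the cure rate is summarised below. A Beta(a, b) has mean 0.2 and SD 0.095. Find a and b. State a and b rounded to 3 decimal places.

a = 3.346, b = 13.383

Variance = 0.095² = 0.009025. The moment-matching identity a+b = μ(1−μ)/Var − 1 gives
a+b = 0.16/0.009025 − 1 = 16.7285, so a = μ·16.7285 = 3.346 and b = (1−μ)·16.7285 = 13.383.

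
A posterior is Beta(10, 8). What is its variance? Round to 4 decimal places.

0.0130

Var = αβ/[(α+β)²(α+β+1)] = (10×8)/(18²×19) = 80/6156 = 0.0130.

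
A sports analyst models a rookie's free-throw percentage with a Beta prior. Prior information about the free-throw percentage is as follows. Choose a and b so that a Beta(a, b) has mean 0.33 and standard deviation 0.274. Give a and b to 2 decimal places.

First σ² = 0.075076. Setting a = μn, b = (1−μ)n with n = a+b,
μ(1−μ)/(n+1) = 0.075076 ⇒ n+1 = 0.2211/0.075076 = 2.9450 ⇒ n = 1.9450.
Hence a = 0.33×1.9450 = 0.64, b = 0.67×1.9450 = 1.30.

a = 0.64, b = 1.30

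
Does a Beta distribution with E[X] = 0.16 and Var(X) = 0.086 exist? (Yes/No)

Yes

The Beta variance bound is σ² < μ(1−μ).
Here μ(1−μ) = 0.16×0.84 = 0.1344, and 0.086 < 0.1344.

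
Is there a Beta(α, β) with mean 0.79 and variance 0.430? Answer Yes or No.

A Beta with mean μ has variance μ(1−μ)/(α+β+1) < μ(1−μ).
Here μ(1−μ) = 0.79×0.21 = 0.1659, and 0.430 ≥ 0.1659.

No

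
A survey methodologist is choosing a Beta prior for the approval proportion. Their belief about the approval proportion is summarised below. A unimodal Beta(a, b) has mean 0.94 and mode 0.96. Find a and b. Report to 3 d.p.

a = 43.240, b = 2.760

Let s = a+b. Mean gives a = μs = 0.94s; mode gives (a−1)/(s−2) = 0.96.
Substituting: 0.94s − 1 = 0.96(s−2) = 0.96s − 1.92, so -0.02s = -0.92 and s = 46.0000.
Then a = 0.94×46.0000 = 43.240 and b = s−a = 2.760.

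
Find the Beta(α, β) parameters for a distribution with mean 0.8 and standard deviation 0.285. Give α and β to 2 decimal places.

σ² = 0.285² = 0.081225.
With s = α+β, Var = μ(1−μ)/(s+1), so s+1 = (0.8×0.2)/0.081225 = 1.9698 and s = 0.9698.
α = μs = 0.78, β = (1−μ)s = 0.19.

α = 0.78, β = 0.19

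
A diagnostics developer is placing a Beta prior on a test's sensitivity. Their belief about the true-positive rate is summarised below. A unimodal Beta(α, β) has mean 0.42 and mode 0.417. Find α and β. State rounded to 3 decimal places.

With s = α+β: μ = α/s and mode = (α−1)/(s−2). Eliminating α = μs,
μs − 1 = m(s−2) ⇒ s(μ−m) = 1−2m ⇒ s = 0.166/0.003 = 55.3333.
So α = μs = 23.240, β = (1−μ)s = 32.093.

α = 23.240, β = 32.093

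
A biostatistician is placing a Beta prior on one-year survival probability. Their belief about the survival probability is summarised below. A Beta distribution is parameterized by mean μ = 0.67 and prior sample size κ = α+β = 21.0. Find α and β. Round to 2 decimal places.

α = 14.07, β = 6.93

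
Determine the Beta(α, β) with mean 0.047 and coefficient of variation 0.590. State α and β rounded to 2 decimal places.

α = 2.69, β = 54.56

σ = CV·μ = 0.590×0.047 = 0.02773, so σ² = 0.000769.
s+1 = μ(1−μ)/σ² = 0.044791/0.000769 = 58.2493, so s = α+β = 57.2493.
α = μs = 2.69, β = (1−μ)s = 54.56.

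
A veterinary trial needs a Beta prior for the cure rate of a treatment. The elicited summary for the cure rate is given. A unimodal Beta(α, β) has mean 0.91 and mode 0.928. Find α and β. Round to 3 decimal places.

α = 43.276, β = 4.280

Let s = α+β. Mean gives α = μs = 0.91s; mode gives (α−1)/(s−2) = 0.928.
Substituting: 0.91s − 1 = 0.928(s−2) = 0.928s − 1.856, so -0.018s = -0.856 and s = 47.5556.
Then α = 0.91×47.5556 = 43.276 and β = s−α = 4.280.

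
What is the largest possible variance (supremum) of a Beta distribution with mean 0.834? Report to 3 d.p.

For fixed mean μ the Beta variance is μ(1−μ)/(α+β+1), increasing as α+β decreases.
Its least upper bound (not attained) is μ(1−μ) = 0.834·0.166 = 0.138.

0.138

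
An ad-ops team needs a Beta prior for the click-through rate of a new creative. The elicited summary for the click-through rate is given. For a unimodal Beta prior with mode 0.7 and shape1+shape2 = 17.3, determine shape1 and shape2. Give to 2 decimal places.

shape1 = 11.71, shape2 = 5.59

Mode = (shape1−1)/(κ−2) with κ = shape1+shape2, so shape1−1 = 0.7·15.3 = 10.71.
shape1 = 11.71; shape2 = κ − shape1 = 5.59.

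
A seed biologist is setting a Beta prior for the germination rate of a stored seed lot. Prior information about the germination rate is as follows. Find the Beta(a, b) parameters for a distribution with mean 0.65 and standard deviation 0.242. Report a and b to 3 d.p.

First σ² = 0.058564. Setting a = μn, b = (1−μ)n with n = a+b,
μ(1−μ)/(n+1) = 0.058564 ⇒ n+1 = 0.2275/0.058564 = 3.8846 ⇒ n = 2.8846.
Hence a = 0.65×2.8846 = 1.875, b = 0.35×2.8846 = 1.010.

a = 1.875, b = 1.010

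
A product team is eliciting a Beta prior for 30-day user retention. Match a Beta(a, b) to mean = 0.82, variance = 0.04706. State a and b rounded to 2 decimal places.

a = 1.75, b = 0.38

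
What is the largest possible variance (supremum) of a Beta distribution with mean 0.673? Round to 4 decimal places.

0.2201

Var = μ(1−μ)/(α+β+1), which approaches μ(1−μ) as α+β → 0.
So the supremum is μ(1−μ) = 0.673×0.327 = 0.2201.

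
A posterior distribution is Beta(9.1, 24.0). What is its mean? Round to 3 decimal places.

0.275

E[X] = α/(α+β) = 9.1/33.1 = 0.275.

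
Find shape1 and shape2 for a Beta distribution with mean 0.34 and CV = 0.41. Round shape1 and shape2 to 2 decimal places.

shape1 = 3.59, shape2 = 6.96

σ = CV·μ = 0.41×0.34 = 0.13940, so σ² = 0.019432.
s+1 = μ(1−μ)/σ² = 0.2244/0.019432 = 11.5477, so s = shape1+shape2 = 10.5477.
shape1 = μs = 3.59, shape2 = (1−μ)s = 6.96.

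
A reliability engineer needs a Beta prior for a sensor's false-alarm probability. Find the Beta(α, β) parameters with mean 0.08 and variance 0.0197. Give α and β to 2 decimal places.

α = 0.22, β = 2.52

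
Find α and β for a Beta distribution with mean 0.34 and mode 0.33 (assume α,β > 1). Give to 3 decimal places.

Let s = α+β. Mean gives α = μs = 0.34s; mode gives (α−1)/(s−2) = 0.33.
Substituting: 0.34s − 1 = 0.33(s−2) = 0.33s − 0.66, so 0.01s = 0.34 and s = 34.0000.
Then α = 0.34×34.0000 = 11.560 and β = s−α = 22.440.

α = 11.560, β = 22.440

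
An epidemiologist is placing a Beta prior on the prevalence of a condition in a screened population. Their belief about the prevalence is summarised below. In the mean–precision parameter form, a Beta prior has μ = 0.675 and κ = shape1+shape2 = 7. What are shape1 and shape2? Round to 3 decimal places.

shape1 = 4.725, shape2 = 2.275

Split κ in proportion μ : (1−μ): shape1 = 0.675·7 = 4.725, shape2 = 7 − 4.725 = 2.275.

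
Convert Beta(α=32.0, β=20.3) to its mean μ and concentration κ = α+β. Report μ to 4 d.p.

κ = α+β = 32.0+20.3 = 52.3; μ = α/κ = 32.0/52.3 = 0.6119.

μ = 0.6119, κ = 52.3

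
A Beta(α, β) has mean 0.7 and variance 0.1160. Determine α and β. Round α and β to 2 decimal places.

α = 0.57, β = 0.24

Let s = α+β. The Beta variance is μ(1−μ)/(s+1).
So s+1 = μ(1−μ)/σ² = (0.7×0.3)/0.1160 = 0.21/0.1160 = 1.8103, giving s = 0.8103.
Then α = μs = 0.7×0.8103 = 0.57 and β = (1−μ)s = 0.3×0.8103 = 0.24.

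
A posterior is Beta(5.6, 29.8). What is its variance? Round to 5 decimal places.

μ = 5.6/35.4 = 0.158192; Var = μ(1−μ)/(α+β+1) = 0.1331674/36.4 = 0.00366.

0.00366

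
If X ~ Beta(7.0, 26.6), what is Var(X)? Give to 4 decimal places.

μ = 7.0/33.6 = 0.208333; Var = μ(1−μ)/(α+β+1) = 0.1649306/34.6 = 0.0048.

0.0048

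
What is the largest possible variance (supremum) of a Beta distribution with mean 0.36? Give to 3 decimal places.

For fixed mean μ the Beta variance is μ(1−μ)/(α+β+1), increasing as α+β decreases.
Its least upper bound (not attained) is μ(1−μ) = 0.36·0.64 = 0.230.

0.230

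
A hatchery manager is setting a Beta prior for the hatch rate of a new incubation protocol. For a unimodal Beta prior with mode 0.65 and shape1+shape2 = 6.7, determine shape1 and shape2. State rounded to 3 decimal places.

Since the density peak of Beta(shape1,shape2) is at (shape1−1)/(shape1+shape2−2),
shape1 = 1 + 0.65(6.7−2) = 4.055 and shape2 = 6.7 − 4.055 = 2.645.

shape1 = 4.055, shape2 = 2.645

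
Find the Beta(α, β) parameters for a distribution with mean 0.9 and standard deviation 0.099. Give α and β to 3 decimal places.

α = 7.364, β = 0.818

First σ² = 0.009801. Setting α = μn, β = (1−μ)n with n = α+β,
μ(1−μ)/(n+1) = 0.009801 ⇒ n+1 = 0.09/0.009801 = 9.1827 ⇒ n = 8.1827.
Hence α = 0.9×8.1827 = 7.364, β = 0.1×8.1827 = 0.818.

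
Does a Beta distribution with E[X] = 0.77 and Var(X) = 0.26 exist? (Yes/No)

No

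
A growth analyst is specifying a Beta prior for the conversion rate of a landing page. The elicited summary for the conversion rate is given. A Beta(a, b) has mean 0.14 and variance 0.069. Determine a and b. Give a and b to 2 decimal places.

a = 0.10, b = 0.64

By moment matching, a+b = μ(1−μ)/σ² − 1 = (0.14·0.86)/0.069 − 1 = 1.7449 − 1 = 0.7449.
Since a/(a+b) = μ, a = 0.14·0.7449 = 0.10 and b = 0.86·0.7449 = 0.64.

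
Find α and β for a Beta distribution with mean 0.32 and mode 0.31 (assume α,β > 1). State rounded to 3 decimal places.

Let s = α+β. Mean gives α = μs = 0.32s; mode gives (α−1)/(s−2) = 0.31.
Substituting: 0.32s − 1 = 0.31(s−2) = 0.31s − 0.62, so 0.01s = 0.38 and s = 38.0000.
Then α = 0.32×38.0000 = 12.160 and β = s−α = 25.840.

α = 12.160, β = 25.840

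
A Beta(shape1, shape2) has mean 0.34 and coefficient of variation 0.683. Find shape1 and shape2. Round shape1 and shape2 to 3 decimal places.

Var = (CV·μ)² = (0.683×0.34)² = 0.053926.
shape1+shape2 = μ(1−μ)/Var − 1 = 0.2244/0.053926 − 1 = 3.1612.
Thus shape1 = 0.34·3.1612 = 1.075 and shape2 = 0.66·3.1612 = 2.086.

shape1 = 1.075, shape2 = 2.086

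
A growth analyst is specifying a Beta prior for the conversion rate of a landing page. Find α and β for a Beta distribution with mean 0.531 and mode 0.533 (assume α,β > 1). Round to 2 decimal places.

With s = α+β: μ = α/s and mode = (α−1)/(s−2). Eliminating α = μs,
μs − 1 = m(s−2) ⇒ s(μ−m) = 1−2m ⇒ s = -0.066/-0.002 = 33.0000.
So α = μs = 17.52, β = (1−μ)s = 15.48.

α = 17.52, β = 15.48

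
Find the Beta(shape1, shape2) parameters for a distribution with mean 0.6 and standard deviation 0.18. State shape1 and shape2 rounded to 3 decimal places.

Variance = 0.18² = 0.0324. The moment-matching identity shape1+shape2 = μ(1−μ)/Var − 1 gives
shape1+shape2 = 0.24/0.0324 − 1 = 6.4074, so shape1 = μ·6.4074 = 3.844 and shape2 = (1−μ)·6.4074 = 2.563.

shape1 = 3.844, shape2 = 2.563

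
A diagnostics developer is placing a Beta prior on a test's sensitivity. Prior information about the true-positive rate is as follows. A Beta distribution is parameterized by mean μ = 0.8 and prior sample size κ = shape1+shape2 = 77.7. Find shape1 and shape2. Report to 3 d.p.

Split κ in proportion μ : (1−μ): shape1 = 0.8·77.7 = 62.160, shape2 = 77.7 − 62.160 = 15.540.

shape1 = 62.160, shape2 = 15.540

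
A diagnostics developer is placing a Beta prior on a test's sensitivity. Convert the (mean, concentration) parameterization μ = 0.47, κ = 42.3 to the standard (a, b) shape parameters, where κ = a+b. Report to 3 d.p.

a = 19.881, b = 22.419

Split κ in proportion μ : (1−μ): a = 0.47·42.3 = 19.881, b = 42.3 − 19.881 = 22.419.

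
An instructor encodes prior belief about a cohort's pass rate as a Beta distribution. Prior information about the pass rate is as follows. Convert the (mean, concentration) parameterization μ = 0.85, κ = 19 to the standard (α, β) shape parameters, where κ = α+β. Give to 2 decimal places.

α = 16.15, β = 2.85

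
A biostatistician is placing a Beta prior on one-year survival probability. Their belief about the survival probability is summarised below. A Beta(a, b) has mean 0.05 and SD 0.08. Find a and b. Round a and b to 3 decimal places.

a = 0.321, b = 6.101

First σ² = 0.0064. Setting a = μn, b = (1−μ)n with n = a+b,
μ(1−μ)/(n+1) = 0.0064 ⇒ n+1 = 0.0475/0.0064 = 7.4219 ⇒ n = 6.4219.
Hence a = 0.05×6.4219 = 0.321, b = 0.95×6.4219 = 6.101.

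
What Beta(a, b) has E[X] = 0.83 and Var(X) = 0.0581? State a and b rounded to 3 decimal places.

a = 1.186, b = 0.243

Write ν = a+b; then a = μν and Var = μ(1−μ)/(ν+1).
ν = μ(1−μ)/Var − 1 = 0.1411/0.0581 − 1 = 1.4286.
a = 0.83·1.4286 = 1.186, b = 0.17·1.4286 = 0.243.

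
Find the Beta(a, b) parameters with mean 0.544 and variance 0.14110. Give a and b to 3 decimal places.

Write ν = a+b; then a = μν and Var = μ(1−μ)/(ν+1).
ν = μ(1−μ)/Var − 1 = 0.248064/0.14110 − 1 = 0.7581.
a = 0.544·0.7581 = 0.412, b = 0.456·0.7581 = 0.346.

a = 0.412, b = 0.346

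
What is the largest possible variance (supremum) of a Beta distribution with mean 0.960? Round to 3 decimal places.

For fixed mean μ the Beta variance is μ(1−μ)/(α+β+1), increasing as α+β decreases.
Its least upper bound (not attained) is μ(1−μ) = 0.960·0.040 = 0.038.

0.038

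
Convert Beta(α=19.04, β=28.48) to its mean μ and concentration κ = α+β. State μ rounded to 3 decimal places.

μ = 0.401, κ = 47.52

κ = α+β = 19.04+28.48 = 47.52; μ = α/κ = 19.04/47.52 = 0.401.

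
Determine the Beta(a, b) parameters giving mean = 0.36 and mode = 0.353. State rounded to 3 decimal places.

a = 15.120, b = 26.880

Let s = a+b. Mean gives a = μs = 0.36s; mode gives (a−1)/(s−2) = 0.353.
Substituting: 0.36s − 1 = 0.353(s−2) = 0.353s − 0.706, so 0.007s = 0.294 and s = 42.0000.
Then a = 0.36×42.0000 = 15.120 and b = s−a = 26.880.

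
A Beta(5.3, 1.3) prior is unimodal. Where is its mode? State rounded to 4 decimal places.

With α,β > 1, mode = (α−1)/(α+β−2) = 4.3/4.6 = 0.9348.

0.9348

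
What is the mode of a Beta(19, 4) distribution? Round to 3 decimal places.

0.857

The density x^(α−1)(1−x)^(β−1) is maximised at (α−1)/(α+β−2) = 18/21 = 0.857.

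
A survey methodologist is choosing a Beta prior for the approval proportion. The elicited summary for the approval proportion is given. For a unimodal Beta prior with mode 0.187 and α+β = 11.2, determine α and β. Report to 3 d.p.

Since the density peak of Beta(α,β) is at (α−1)/(α+β−2),
α = 1 + 0.187(11.2−2) = 2.720 and β = 11.2 − 2.720 = 8.480.

α = 2.720, β = 8.480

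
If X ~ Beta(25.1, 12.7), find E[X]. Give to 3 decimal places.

0.664

E[X] = α/(α+β) = 25.1/37.8 = 0.664.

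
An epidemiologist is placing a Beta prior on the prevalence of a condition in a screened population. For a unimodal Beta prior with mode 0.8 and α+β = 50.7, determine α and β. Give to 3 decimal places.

α = 39.960, β = 10.740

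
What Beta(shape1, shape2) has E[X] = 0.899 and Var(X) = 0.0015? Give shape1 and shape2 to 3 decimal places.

shape1 = 53.520, shape2 = 6.013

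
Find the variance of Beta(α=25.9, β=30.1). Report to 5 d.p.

0.00436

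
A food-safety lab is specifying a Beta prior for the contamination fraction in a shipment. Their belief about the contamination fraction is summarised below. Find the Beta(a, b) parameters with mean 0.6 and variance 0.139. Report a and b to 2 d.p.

a = 0.44, b = 0.29

By moment matching, a+b = μ(1−μ)/σ² − 1 = (0.6·0.4)/0.139 − 1 = 1.7266 − 1 = 0.7266.
Since a/(a+b) = μ, a = 0.6·0.7266 = 0.44 and b = 0.4·0.7266 = 0.29.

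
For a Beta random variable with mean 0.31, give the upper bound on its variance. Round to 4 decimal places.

0.2139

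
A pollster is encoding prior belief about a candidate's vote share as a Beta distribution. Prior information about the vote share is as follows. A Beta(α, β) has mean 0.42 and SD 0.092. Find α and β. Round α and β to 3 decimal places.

α = 11.668, β = 16.113

σ² = 0.092² = 0.008464.
With s = α+β, Var = μ(1−μ)/(s+1), so s+1 = (0.42×0.58)/0.008464 = 28.7807 and s = 27.7807.
α = μs = 11.668, β = (1−μ)s = 16.113.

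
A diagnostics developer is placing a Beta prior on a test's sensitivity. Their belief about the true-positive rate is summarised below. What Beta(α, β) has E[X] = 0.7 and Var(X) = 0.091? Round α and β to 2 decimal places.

By moment matching, α+β = μ(1−μ)/σ² − 1 = (0.7·0.3)/0.091 − 1 = 2.3077 − 1 = 1.3077.
Since α/(α+β) = μ, α = 0.7·1.3077 = 0.92 and β = 0.3·1.3077 = 0.39.

α = 0.92, β = 0.39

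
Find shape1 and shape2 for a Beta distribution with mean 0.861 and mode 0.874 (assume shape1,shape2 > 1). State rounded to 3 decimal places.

With s = shape1+shape2: μ = shape1/s and mode = (shape1−1)/(s−2). Eliminating shape1 = μs,
μs − 1 = m(s−2) ⇒ s(μ−m) = 1−2m ⇒ s = -0.748/-0.013 = 57.5385.
So shape1 = μs = 49.541, shape2 = (1−μ)s = 7.998.

shape1 = 49.541, shape2 = 7.998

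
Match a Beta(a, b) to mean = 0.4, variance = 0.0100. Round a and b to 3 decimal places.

a = 9.200, b = 13.800

Let s = a+b. The Beta variance is μ(1−μ)/(s+1).
So s+1 = μ(1−μ)/σ² = (0.4×0.6)/0.0100 = 0.24/0.0100 = 24.0000, giving s = 23.0000.
Then a = μs = 0.4×23.0000 = 9.200 and b = (1−μ)s = 0.6×23.0000 = 13.800.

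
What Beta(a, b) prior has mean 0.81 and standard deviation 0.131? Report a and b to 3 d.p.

a = 6.454, b = 1.514

First σ² = 0.017161. Setting a = μn, b = (1−μ)n with n = a+b,
μ(1−μ)/(n+1) = 0.017161 ⇒ n+1 = 0.1539/0.017161 = 8.9680 ⇒ n = 7.9680.
Hence a = 0.81×7.9680 = 6.454, b = 0.19×7.9680 = 1.514.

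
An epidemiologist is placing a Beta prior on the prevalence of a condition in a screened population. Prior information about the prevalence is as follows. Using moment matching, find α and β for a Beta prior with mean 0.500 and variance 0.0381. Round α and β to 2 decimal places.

α = 2.78, β = 2.78

By moment matching, α+β = μ(1−μ)/σ² − 1 = (0.500·0.500)/0.0381 − 1 = 6.5617 − 1 = 5.5617.
Since α/(α+β) = μ, α = 0.500·5.5617 = 2.78 and β = 0.500·5.5617 = 2.78.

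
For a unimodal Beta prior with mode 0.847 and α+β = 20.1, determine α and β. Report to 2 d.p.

α = 16.33, β = 3.77

Mode = (α−1)/(κ−2) with κ = α+β, so α−1 = 0.847·18.1 = 15.33.
α = 16.33; β = κ − α = 3.77.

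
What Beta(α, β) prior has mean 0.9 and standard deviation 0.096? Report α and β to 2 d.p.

α = 7.89, β = 0.88

Variance = 0.096² = 0.009216. The moment-matching identity α+β = μ(1−μ)/Var − 1 gives
α+β = 0.09/0.009216 − 1 = 8.7656, so α = μ·8.7656 = 7.89 and β = (1−μ)·8.7656 = 0.88.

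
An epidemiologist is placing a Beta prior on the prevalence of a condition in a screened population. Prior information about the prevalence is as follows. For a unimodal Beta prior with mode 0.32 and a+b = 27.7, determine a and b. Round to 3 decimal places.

a = 9.224, b = 18.476

For a,b>1 the mode is (a−1)/(a+b−2), so a = mode·(κ−2)+1 = 0.32×25.7+1 = 9.224.
And b = (1−mode)·(κ−2)+1 = 0.68×25.7+1 = 18.476.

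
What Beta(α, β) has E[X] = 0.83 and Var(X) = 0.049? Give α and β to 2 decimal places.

By moment matching, α+β = μ(1−μ)/σ² − 1 = (0.83·0.17)/0.049 − 1 = 2.8796 − 1 = 1.8796.
Since α/(α+β) = μ, α = 0.83·1.8796 = 1.56 and β = 0.17·1.8796 = 0.32.

α = 1.56, β = 0.32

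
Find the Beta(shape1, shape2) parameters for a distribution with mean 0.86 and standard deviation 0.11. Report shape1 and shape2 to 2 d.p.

Variance = 0.11² = 0.0121. The moment-matching identity shape1+shape2 = μ(1−μ)/Var − 1 gives
shape1+shape2 = 0.1204/0.0121 − 1 = 8.9504, so shape1 = μ·8.9504 = 7.70 and shape2 = (1−μ)·8.9504 = 1.25.

shape1 = 7.70, shape2 = 1.25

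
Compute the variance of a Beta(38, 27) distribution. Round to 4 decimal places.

0.0037

μ = 38/65 = 0.584615; Var = μ(1−μ)/(α+β+1) = 0.2428402/66 = 0.0037.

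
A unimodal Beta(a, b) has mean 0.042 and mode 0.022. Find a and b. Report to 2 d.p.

With s = a+b: μ = a/s and mode = (a−1)/(s−2). Eliminating a = μs,
μs − 1 = m(s−2) ⇒ s(μ−m) = 1−2m ⇒ s = 0.956/0.020 = 47.8000.
So a = μs = 2.01, b = (1−μ)s = 45.79.

a = 2.01, b = 45.79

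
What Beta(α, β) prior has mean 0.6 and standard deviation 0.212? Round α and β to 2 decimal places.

σ² = 0.212² = 0.044944.
With s = α+β, Var = μ(1−μ)/(s+1), so s+1 = (0.6×0.4)/0.044944 = 5.3400 and s = 4.3400.
α = μs = 2.60, β = (1−μ)s = 1.74.

α = 2.60, β = 1.74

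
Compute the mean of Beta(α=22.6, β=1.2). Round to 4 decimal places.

0.9496

The Beta mean is α/(α+β) = 22.6/(22.6+1.2) = 0.9496.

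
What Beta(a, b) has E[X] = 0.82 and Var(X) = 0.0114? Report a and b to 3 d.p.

a = 9.797, b = 2.151

Write ν = a+b; then a = μν and Var = μ(1−μ)/(ν+1).
ν = μ(1−μ)/Var − 1 = 0.1476/0.0114 − 1 = 11.9474.
a = 0.82·11.9474 = 9.797, b = 0.18·11.9474 = 2.151.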